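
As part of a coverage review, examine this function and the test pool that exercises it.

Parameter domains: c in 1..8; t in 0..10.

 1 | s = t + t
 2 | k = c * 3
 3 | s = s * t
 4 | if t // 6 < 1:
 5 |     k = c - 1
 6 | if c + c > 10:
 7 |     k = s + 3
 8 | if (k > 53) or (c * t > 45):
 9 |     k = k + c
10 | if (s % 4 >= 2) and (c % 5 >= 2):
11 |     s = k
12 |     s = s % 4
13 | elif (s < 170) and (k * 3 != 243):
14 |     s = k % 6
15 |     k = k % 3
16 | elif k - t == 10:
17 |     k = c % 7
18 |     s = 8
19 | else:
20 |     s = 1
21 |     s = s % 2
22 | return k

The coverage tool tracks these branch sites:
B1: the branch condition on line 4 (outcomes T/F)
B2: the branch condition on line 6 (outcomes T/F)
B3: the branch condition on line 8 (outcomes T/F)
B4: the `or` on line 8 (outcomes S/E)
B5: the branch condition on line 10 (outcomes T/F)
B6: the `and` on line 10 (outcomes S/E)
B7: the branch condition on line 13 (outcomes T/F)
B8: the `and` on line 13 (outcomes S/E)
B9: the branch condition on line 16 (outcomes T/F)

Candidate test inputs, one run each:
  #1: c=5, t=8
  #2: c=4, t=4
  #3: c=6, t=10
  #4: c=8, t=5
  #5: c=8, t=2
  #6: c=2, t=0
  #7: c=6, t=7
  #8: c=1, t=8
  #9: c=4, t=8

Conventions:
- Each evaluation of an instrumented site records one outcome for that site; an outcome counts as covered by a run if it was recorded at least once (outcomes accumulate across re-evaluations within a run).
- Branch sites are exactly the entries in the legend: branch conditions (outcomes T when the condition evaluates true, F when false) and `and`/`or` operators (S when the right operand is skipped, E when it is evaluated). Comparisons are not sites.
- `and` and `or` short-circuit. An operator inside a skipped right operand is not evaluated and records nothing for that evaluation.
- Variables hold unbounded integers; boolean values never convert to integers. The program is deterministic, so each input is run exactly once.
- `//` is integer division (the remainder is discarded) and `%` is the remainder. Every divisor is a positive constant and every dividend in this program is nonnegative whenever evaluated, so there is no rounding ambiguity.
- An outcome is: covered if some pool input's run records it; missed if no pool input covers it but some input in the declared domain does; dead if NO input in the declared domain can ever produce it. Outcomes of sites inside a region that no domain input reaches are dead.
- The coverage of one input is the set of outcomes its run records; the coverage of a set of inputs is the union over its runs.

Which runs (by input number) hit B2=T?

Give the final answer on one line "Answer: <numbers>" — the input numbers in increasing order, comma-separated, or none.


input #1 (c=5, t=8): does not produce B2=T
input #2 (c=4, t=4): does not produce B2=T
input #3 (c=6, t=10): produces B2=T
input #4 (c=8, t=5): produces B2=T
input #5 (c=8, t=2): produces B2=T
input #6 (c=2, t=0): does not produce B2=T
input #7 (c=6, t=7): produces B2=T
input #8 (c=1, t=8): does not produce B2=T
input #9 (c=4, t=8): does not produce B2=T
Answer: 3, 4, 5, 7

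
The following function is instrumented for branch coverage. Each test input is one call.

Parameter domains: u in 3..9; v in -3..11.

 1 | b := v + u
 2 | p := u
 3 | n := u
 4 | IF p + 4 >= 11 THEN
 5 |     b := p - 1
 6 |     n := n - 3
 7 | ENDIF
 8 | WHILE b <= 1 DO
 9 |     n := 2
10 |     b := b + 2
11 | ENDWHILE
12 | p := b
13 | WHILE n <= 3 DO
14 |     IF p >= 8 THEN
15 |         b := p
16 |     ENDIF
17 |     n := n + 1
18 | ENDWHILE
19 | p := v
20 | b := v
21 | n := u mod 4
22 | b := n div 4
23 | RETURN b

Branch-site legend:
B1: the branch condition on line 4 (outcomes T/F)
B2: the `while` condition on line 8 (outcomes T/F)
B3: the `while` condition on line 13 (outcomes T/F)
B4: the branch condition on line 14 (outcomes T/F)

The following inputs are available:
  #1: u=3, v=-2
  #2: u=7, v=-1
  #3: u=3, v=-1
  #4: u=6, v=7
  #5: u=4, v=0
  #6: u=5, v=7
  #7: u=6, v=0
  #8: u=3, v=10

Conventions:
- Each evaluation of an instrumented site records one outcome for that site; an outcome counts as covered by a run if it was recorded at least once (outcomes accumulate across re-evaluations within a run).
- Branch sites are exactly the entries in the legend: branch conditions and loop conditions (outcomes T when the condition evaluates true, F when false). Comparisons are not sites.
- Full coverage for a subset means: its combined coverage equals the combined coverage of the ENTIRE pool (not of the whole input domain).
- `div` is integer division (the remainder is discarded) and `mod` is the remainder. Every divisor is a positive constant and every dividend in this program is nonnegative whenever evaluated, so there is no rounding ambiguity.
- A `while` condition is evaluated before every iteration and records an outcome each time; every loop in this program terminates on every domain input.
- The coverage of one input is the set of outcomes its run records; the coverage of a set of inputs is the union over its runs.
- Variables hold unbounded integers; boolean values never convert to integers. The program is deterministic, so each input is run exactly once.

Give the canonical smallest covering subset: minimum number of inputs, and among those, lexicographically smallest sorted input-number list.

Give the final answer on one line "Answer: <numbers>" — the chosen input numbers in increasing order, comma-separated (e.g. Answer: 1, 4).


input #1, u=3, v=-2: outcomes B1=F, B2=T, B2=F, B3=T, B3=F, B4=F
input #2, u=7, v=-1: outcomes B1=T, B2=F, B3=F
input #3, u=3, v=-1: outcomes B1=F, B2=F, B3=T, B3=F, B4=F
input #4, u=6, v=7: outcomes B1=F, B2=F, B3=F
input #5, u=4, v=0: outcomes B1=F, B2=F, B3=F
input #6, u=5, v=7: outcomes B1=F, B2=F, B3=F
input #7, u=6, v=0: outcomes B1=F, B2=F, B3=F
input #8, u=3, v=10: outcomes B1=F, B2=F, B3=T, B3=F, B4=T
the full pool covers 8 outcomes: B1=T, B1=F, B2=T, B2=F, B3=T, B3=F, B4=T, B4=F
size 1 is not enough: best union over all size-1 subsets is 6/8
size 2 is not enough: best union over all size-2 subsets is 7/8
inputs {1, 2, 8} (size 3) cover everything; no size-3 subset with a lexicographically smaller index list covers all 8
Answer: 1, 2, 8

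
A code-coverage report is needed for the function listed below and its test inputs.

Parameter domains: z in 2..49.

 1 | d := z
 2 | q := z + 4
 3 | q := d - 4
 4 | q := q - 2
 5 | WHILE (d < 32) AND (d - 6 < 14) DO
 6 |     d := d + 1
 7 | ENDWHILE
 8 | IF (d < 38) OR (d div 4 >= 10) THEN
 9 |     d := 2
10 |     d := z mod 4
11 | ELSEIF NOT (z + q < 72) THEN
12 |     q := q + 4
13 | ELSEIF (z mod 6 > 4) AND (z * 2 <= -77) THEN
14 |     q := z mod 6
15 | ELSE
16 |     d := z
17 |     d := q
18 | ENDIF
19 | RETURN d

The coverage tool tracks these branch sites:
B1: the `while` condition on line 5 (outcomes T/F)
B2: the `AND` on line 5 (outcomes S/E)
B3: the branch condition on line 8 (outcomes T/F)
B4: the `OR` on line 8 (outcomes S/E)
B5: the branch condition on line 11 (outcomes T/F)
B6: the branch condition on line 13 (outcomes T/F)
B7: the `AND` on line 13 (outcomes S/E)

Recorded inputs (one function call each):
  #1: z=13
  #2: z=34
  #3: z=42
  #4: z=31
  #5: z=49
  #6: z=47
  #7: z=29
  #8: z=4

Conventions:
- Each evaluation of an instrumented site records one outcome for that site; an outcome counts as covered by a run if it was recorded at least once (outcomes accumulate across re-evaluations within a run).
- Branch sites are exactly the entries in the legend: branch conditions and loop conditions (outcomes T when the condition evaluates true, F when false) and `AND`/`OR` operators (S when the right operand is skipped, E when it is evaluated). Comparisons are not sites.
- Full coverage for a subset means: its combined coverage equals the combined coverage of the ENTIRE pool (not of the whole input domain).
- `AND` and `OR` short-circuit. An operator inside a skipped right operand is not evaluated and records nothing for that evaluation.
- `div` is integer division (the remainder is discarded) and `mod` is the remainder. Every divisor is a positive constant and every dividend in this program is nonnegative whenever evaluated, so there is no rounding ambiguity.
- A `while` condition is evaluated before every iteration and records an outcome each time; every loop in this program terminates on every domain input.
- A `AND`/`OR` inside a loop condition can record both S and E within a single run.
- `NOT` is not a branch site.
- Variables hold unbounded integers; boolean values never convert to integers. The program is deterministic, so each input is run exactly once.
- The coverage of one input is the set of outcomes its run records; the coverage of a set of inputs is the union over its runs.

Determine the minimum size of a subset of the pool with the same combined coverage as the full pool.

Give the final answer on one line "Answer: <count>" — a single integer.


run #1 (z=13) runs B2->E, B1->T, B2->E, B1->T, B2->E, B1->T, B2->E, B1->T, B2->E, B1->T, B2->E, B1->T, B2->E, B1->T, ...; records B1=T, B1=F, B2=E, B3=T, B4=S
run #2 (z=34) runs B2->S, B1->F, B4->S, B3->T; records B1=F, B2=S, B3=T, B4=S
run #3 (z=42) runs B2->S, B1->F, B4->E, B3->T; records B1=F, B2=S, B3=T, B4=E
run #4 (z=31) runs B2->E, B1->F, B4->S, B3->T; records B1=F, B2=E, B3=T, B4=S
run #5 (z=49) runs B2->S, B1->F, B4->E, B3->T; records B1=F, B2=S, B3=T, B4=E
run #6 (z=47) runs B2->S, B1->F, B4->E, B3->T; records B1=F, B2=S, B3=T, B4=E
run #7 (z=29) runs B2->E, B1->F, B4->S, B3->T; records B1=F, B2=E, B3=T, B4=S
run #8 (z=4) runs B2->E, B1->T, B2->E, B1->T, B2->E, B1->T, B2->E, B1->T, B2->E, B1->T, B2->E, B1->T, B2->E, B1->T, ...; records B1=T, B1=F, B2=E, B3=T, B4=S
union over all inputs: B1=T, B1=F, B2=S, B2=E, B3=T, B4=S, B4=E (7 outcomes)
no size-1 subset reaches all 7 outcomes (best union: 5/7)
inputs {1, 3} (size 2) cover everything; no size-2 subset with a lexicographically smaller index list covers all 7
Answer: 2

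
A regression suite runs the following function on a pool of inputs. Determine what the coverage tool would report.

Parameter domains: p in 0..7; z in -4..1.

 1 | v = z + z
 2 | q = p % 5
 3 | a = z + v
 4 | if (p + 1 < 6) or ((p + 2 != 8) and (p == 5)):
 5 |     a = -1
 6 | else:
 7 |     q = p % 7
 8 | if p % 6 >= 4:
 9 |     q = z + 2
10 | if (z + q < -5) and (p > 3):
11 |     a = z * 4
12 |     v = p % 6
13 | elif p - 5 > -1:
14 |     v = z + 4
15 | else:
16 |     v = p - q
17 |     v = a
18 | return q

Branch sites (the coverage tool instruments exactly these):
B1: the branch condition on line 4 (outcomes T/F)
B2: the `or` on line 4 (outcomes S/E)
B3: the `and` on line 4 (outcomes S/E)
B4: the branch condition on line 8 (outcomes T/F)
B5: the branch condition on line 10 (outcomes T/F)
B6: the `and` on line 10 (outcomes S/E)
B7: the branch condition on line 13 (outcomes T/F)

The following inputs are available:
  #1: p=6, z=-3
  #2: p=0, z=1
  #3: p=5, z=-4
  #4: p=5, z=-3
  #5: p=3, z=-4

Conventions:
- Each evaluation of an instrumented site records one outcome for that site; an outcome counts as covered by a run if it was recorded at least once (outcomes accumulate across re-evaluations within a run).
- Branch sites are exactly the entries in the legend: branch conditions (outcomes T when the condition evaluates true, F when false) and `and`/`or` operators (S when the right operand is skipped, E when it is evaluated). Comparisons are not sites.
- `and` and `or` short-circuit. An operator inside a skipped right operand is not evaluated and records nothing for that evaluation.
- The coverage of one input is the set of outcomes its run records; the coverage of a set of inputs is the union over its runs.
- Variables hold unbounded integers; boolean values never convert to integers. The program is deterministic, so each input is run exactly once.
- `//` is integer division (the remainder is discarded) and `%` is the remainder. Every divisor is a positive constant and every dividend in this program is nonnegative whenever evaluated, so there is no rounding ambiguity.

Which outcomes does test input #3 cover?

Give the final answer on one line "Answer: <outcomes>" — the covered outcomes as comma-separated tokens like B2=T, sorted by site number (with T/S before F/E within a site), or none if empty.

Tracing the run of input #3 (p=5, z=-4):
  B2->E, B3->E, B1->T, B4->T, B6->E, B5->T
as a set, this run covers: B1=T, B2=E, B3=E, B4=T, B5=T, B6=E

Answer: B1=T, B2=E, B3=E, B4=T, B5=T, B6=E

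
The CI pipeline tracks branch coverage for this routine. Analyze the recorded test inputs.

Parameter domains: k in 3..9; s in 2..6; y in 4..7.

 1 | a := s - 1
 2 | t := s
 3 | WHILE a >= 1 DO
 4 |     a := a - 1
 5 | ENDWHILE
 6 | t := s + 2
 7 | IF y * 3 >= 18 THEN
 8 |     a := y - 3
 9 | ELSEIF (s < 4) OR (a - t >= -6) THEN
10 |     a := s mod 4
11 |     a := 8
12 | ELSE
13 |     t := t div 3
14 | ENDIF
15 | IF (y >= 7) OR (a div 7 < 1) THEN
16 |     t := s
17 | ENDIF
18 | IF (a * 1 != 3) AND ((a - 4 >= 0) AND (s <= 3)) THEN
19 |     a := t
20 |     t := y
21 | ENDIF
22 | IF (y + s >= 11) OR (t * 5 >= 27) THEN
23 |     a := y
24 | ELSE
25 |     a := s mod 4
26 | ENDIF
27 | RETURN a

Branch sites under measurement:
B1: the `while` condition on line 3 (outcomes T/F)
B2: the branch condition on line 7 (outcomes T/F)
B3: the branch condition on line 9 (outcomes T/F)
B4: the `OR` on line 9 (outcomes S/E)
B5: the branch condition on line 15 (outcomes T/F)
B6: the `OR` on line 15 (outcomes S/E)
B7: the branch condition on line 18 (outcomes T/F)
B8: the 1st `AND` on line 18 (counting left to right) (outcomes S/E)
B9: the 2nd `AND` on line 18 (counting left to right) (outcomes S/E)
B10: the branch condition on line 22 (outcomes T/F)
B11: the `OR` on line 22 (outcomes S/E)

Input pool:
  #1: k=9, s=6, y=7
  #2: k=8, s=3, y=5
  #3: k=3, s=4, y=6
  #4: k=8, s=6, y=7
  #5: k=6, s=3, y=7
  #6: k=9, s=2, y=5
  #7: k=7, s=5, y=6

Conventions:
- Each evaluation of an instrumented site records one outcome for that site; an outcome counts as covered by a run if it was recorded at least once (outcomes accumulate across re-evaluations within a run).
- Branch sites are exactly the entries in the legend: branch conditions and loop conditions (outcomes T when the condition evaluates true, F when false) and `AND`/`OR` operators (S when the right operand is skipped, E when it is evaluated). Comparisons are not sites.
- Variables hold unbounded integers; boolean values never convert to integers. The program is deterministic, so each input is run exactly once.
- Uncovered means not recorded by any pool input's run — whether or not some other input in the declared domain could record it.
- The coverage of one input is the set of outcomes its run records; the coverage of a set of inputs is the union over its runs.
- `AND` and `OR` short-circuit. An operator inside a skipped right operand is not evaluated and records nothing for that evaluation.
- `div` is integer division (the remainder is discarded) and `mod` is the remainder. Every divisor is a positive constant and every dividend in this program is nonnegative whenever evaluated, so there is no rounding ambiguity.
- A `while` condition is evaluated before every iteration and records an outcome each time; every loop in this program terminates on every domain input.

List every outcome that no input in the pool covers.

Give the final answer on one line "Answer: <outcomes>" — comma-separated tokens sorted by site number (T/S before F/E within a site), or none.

run #1 (k=9, s=6, y=7) runs B1->T, B1->T, B1->T, B1->T, B1->T, B1->F, B2->T, B6->S, B5->T, B8->E, B9->E, B7->F, B11->S, B10->T; records B1=T, B1=F, B2=T, B5=T, B6=S, B7=F, B8=E, B9=E, B10=T, B11=S
run #2 (k=8, s=3, y=5) runs B1->T, B1->T, B1->F, B2->F, B4->S, B3->T, B6->E, B5->F, B8->E, B9->E, B7->T, B11->E, B10->F; records B1=T, B1=F, B2=F, B3=T, B4=S, B5=F, B6=E, B7=T, B8=E, B9=E, B10=F, B11=E
run #3 (k=3, s=4, y=6) runs B1->T, B1->T, B1->T, B1->F, B2->T, B6->E, B5->T, B8->S, B7->F, B11->E, B10->F; records B1=T, B1=F, B2=T, B5=T, B6=E, B7=F, B8=S, B10=F, B11=E
run #4 (k=8, s=6, y=7) runs B1->T, B1->T, B1->T, B1->T, B1->T, B1->F, B2->T, B6->S, B5->T, B8->E, B9->E, B7->F, B11->S, B10->T; records B1=T, B1=F, B2=T, B5=T, B6=S, B7=F, B8=E, B9=E, B10=T, B11=S
run #5 (k=6, s=3, y=7) runs B1->T, B1->T, B1->F, B2->T, B6->S, B5->T, B8->E, B9->E, B7->T, B11->E, B10->T; records B1=T, B1=F, B2=T, B5=T, B6=S, B7=T, B8=E, B9=E, B10=T, B11=E
run #6 (k=9, s=2, y=5) runs B1->T, B1->F, B2->F, B4->S, B3->T, B6->E, B5->F, B8->E, B9->E, B7->T, B11->E, B10->F; records B1=T, B1=F, B2=F, B3=T, B4=S, B5=F, B6=E, B7=T, B8=E, B9=E, B10=F, B11=E
run #7 (k=7, s=5, y=6) runs B1->T, B1->T, B1->T, B1->T, B1->F, B2->T, B6->E, B5->T, B8->S, B7->F, B11->S, B10->T; records B1=T, B1=F, B2=T, B5=T, B6=E, B7=F, B8=S, B10=T, B11=S
union over the pool: B1=T, B1=F, B2=T, B2=F, B3=T, B4=S, B5=T, B5=F, B6=S, B6=E, B7=T, B7=F, B8=S, B8=E, B9=E, B10=T, B10=F, B11=S, B11=E
uncovered (3 of 22): B3=F, B4=E, B9=S

Answer: B3=F, B4=E, B9=S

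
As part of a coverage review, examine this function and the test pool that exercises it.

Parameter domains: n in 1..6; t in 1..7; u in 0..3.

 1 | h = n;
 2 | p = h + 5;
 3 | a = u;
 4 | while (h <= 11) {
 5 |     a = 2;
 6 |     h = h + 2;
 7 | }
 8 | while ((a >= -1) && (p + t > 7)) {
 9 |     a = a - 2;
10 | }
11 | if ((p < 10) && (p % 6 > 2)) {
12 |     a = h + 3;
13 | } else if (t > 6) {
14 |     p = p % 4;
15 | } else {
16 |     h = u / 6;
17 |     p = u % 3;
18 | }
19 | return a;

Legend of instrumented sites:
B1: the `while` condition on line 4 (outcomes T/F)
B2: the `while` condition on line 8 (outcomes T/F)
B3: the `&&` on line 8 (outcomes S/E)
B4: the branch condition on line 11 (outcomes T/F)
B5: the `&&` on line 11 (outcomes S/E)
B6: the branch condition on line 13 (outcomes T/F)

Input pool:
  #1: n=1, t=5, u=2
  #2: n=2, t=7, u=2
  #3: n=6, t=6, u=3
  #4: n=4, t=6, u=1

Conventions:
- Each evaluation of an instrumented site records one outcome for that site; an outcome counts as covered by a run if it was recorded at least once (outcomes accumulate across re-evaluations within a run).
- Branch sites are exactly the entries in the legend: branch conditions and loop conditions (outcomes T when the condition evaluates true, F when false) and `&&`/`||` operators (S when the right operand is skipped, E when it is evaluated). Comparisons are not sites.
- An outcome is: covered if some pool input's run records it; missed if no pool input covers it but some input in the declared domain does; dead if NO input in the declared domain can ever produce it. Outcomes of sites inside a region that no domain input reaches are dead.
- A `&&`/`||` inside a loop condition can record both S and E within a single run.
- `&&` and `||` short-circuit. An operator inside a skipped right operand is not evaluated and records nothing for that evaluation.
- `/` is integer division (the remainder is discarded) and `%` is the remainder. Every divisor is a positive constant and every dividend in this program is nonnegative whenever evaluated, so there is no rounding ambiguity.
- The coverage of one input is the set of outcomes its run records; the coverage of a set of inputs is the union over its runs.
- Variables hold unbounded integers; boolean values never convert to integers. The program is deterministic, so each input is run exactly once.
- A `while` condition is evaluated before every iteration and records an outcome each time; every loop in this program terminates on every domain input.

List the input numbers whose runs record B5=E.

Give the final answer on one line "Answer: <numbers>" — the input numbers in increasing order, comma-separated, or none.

input #1 (n=1, t=5, u=2): covers B5=E
input #2 (n=2, t=7, u=2): covers B5=E
input #3 (n=6, t=6, u=3): misses B5=E
input #4 (n=4, t=6, u=1): covers B5=E

Answer: 1, 2, 4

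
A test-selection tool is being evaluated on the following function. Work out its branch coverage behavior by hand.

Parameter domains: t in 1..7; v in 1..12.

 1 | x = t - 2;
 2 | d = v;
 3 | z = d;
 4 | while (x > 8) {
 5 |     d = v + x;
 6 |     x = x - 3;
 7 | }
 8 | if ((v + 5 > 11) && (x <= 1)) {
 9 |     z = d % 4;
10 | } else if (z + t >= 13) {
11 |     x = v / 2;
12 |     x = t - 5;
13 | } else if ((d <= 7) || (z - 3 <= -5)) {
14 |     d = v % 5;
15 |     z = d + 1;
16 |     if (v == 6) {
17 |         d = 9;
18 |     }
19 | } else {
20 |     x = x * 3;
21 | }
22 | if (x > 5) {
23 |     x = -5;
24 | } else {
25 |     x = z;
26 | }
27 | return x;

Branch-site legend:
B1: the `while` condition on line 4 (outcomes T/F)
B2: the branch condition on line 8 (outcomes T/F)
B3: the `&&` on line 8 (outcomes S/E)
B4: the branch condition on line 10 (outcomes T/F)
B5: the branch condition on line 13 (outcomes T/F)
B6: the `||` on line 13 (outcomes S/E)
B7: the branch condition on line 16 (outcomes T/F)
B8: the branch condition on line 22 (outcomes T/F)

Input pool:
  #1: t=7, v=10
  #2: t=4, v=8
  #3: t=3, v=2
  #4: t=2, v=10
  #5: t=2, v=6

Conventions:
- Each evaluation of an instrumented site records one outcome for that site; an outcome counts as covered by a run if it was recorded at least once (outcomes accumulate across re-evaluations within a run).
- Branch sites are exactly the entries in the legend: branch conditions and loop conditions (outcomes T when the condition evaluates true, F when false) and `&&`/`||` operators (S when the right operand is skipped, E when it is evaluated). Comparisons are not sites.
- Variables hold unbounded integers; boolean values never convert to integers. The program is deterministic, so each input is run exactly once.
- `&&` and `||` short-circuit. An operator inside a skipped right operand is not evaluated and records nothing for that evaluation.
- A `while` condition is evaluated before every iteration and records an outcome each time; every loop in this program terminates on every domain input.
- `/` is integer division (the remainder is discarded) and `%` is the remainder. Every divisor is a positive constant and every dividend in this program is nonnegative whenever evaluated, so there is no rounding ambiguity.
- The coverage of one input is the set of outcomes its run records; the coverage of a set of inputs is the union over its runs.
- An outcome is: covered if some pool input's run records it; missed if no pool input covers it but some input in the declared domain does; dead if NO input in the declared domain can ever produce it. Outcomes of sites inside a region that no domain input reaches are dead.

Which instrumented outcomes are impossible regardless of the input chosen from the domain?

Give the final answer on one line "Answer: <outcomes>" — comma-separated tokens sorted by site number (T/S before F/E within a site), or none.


exhaustive pass over the 84-input domain:
  B1=T: no domain input ever produces it -> dead
  reachable outcomes have witnesses, e.g. B1=F (e.g. t=1, v=1), B2=T (e.g. t=1, v=7), B2=F (e.g. t=1, v=1), B3=S (e.g. t=1, v=1)
Answer: B1=T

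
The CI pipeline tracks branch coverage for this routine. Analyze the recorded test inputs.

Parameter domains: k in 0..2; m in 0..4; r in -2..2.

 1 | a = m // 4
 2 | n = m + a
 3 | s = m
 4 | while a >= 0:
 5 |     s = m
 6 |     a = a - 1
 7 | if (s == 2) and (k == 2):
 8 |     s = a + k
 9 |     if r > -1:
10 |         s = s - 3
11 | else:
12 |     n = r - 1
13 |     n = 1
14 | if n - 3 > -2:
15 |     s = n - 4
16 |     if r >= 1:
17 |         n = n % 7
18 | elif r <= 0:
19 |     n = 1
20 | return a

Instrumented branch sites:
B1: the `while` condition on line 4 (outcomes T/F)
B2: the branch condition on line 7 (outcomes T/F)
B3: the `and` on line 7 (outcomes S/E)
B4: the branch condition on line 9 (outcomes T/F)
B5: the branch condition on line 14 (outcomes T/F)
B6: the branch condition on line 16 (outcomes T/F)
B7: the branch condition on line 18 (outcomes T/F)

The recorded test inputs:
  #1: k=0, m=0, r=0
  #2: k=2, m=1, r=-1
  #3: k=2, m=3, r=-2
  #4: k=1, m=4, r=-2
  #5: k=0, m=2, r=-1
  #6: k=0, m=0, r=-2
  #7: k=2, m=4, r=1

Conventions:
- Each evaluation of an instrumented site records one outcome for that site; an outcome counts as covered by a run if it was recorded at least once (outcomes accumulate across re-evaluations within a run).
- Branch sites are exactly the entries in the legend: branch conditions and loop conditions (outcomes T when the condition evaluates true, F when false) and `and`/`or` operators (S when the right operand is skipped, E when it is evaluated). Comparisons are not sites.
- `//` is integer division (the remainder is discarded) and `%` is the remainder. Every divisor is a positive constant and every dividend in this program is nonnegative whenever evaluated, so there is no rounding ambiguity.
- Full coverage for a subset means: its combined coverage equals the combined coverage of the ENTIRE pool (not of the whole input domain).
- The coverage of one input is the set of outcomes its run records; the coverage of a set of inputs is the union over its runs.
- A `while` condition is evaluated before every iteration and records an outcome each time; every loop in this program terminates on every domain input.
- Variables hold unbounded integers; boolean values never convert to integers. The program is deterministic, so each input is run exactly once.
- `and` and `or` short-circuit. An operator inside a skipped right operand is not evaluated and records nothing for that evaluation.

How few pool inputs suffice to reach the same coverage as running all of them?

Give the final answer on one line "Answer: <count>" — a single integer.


#1 (k=0, m=0, r=0) -> covered: B1=T, B1=F, B2=F, B3=S, B5=F, B7=T
#2 (k=2, m=1, r=-1) -> covered: B1=T, B1=F, B2=F, B3=S, B5=F, B7=T
#3 (k=2, m=3, r=-2) -> covered: B1=T, B1=F, B2=F, B3=S, B5=F, B7=T
#4 (k=1, m=4, r=-2) -> covered: B1=T, B1=F, B2=F, B3=S, B5=F, B7=T
#5 (k=0, m=2, r=-1) -> covered: B1=T, B1=F, B2=F, B3=E, B5=F, B7=T
#6 (k=0, m=0, r=-2) -> covered: B1=T, B1=F, B2=F, B3=S, B5=F, B7=T
#7 (k=2, m=4, r=1) -> covered: B1=T, B1=F, B2=F, B3=S, B5=F, B7=F
the full pool covers 8 outcomes: B1=T, B1=F, B2=F, B3=S, B3=E, B5=F, B7=T, B7=F
no size-1 subset reaches all 8 outcomes (best union: 6/8)
inputs {5, 7} (size 2) cover everything; no size-2 subset with a lexicographically smaller index list covers all 8
Answer: 2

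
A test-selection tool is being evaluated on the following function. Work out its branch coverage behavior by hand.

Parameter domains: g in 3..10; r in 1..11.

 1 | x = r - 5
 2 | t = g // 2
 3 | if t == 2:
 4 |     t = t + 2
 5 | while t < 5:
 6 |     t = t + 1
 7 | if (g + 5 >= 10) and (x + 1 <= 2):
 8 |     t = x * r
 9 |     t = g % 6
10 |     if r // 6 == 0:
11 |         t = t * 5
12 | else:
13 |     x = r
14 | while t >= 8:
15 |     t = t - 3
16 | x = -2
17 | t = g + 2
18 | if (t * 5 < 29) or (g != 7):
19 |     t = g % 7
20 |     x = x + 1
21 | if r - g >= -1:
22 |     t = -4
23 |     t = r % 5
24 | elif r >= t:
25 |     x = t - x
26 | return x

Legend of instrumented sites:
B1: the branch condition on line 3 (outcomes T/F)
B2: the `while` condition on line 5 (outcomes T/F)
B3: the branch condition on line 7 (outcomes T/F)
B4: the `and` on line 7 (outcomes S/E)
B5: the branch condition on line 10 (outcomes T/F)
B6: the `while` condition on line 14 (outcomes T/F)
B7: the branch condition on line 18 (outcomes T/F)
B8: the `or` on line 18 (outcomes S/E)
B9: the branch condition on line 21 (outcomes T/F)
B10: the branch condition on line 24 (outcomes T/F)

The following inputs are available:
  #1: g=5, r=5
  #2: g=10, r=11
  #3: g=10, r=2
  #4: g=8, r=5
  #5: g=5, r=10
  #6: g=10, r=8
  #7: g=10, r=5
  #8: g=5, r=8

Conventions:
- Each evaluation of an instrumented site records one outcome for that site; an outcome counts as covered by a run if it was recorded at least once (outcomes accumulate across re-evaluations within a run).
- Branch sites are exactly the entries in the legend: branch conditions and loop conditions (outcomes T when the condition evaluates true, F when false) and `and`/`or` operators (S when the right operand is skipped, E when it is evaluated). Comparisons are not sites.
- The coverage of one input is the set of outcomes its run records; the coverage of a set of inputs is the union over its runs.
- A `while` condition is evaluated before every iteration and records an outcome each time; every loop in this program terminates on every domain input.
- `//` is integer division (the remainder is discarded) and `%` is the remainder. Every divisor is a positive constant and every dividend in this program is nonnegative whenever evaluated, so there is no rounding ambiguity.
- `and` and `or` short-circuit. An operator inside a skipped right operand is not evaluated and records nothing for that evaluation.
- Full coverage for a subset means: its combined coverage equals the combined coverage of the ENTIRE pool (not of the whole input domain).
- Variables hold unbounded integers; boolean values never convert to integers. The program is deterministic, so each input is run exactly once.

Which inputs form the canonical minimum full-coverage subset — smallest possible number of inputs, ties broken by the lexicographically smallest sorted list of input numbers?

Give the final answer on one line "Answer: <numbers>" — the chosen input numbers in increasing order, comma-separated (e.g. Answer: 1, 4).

input #1, g=5, r=5: events B1->T, B2->T, B2->F, B4->E, B3->T, B5->T, B6->T, B6->T, B6->T, B6->T, B6->T, B6->T, B6->F, B8->E, ...; outcomes B1=T, B2=T, B2=F, B3=T, B4=E, B5=T, B6=T, B6=F, B7=T, B8=E, B9=T
input #2, g=10, r=11: events B1->F, B2->F, B4->E, B3->F, B6->F, B8->E, B7->T, B9->T; outcomes B1=F, B2=F, B3=F, B4=E, B6=F, B7=T, B8=E, B9=T
input #3, g=10, r=2: events B1->F, B2->F, B4->E, B3->T, B5->T, B6->T, B6->T, B6->T, B6->T, B6->T, B6->F, B8->E, B7->T, B9->F, ...; outcomes B1=F, B2=F, B3=T, B4=E, B5=T, B6=T, B6=F, B7=T, B8=E, B9=F, B10=F
input #4, g=8, r=5: events B1->F, B2->T, B2->F, B4->E, B3->T, B5->T, B6->T, B6->F, B8->E, B7->T, B9->F, B10->T; outcomes B1=F, B2=T, B2=F, B3=T, B4=E, B5=T, B6=T, B6=F, B7=T, B8=E, B9=F, B10=T
input #5, g=5, r=10: events B1->T, B2->T, B2->F, B4->E, B3->F, B6->F, B8->E, B7->T, B9->T; outcomes B1=T, B2=T, B2=F, B3=F, B4=E, B6=F, B7=T, B8=E, B9=T
input #6, g=10, r=8: events B1->F, B2->F, B4->E, B3->F, B6->F, B8->E, B7->T, B9->F, B10->T; outcomes B1=F, B2=F, B3=F, B4=E, B6=F, B7=T, B8=E, B9=F, B10=T
input #7, g=10, r=5: events B1->F, B2->F, B4->E, B3->T, B5->T, B6->T, B6->T, B6->T, B6->T, B6->T, B6->F, B8->E, B7->T, B9->F, ...; outcomes B1=F, B2=F, B3=T, B4=E, B5=T, B6=T, B6=F, B7=T, B8=E, B9=F, B10=T
input #8, g=5, r=8: events B1->T, B2->T, B2->F, B4->E, B3->F, B6->F, B8->E, B7->T, B9->T; outcomes B1=T, B2=T, B2=F, B3=F, B4=E, B6=F, B7=T, B8=E, B9=T
together the pool reaches 16 outcomes: B1=T, B1=F, B2=T, B2=F, B3=T, B3=F, B4=E, B5=T, B6=T, B6=F, B7=T, B8=E, B9=T, B9=F, B10=T, B10=F
every size-1 subset falls short of the 16 outcomes (best: 12/16)
every size-2 subset falls short of the 16 outcomes (best: 15/16)
at size 3, {1, 3, 6} reaches all 16 outcomes; every lexicographically earlier size-3 subset fails

Answer: 1, 3, 6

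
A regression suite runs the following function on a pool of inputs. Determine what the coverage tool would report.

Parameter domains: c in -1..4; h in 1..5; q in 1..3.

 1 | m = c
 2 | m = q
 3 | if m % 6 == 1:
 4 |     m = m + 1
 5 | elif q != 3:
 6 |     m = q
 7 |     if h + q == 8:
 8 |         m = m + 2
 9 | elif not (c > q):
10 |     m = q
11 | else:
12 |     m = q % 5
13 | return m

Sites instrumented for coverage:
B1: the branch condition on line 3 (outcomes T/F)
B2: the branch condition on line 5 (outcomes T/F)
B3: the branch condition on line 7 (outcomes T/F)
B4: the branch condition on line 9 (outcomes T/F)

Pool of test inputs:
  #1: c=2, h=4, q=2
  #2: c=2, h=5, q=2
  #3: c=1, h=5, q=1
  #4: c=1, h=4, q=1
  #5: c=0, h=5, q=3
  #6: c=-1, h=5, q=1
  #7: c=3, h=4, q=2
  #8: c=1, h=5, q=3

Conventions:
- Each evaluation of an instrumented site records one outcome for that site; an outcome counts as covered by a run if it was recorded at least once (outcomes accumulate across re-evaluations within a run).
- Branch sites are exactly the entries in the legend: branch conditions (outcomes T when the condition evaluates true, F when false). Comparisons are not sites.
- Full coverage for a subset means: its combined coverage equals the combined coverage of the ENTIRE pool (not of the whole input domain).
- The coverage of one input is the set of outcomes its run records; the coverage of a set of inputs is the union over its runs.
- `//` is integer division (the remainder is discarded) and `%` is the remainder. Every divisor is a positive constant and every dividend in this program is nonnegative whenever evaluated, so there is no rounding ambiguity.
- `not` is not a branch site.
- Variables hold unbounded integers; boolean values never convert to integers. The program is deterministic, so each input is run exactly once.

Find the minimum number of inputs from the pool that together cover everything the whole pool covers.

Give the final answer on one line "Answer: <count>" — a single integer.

test 1 (c=2, h=4, q=2) fires B1->F, B2->T, B3->F; hits B1=F, B2=T, B3=F
test 2 (c=2, h=5, q=2) fires B1->F, B2->T, B3->F; hits B1=F, B2=T, B3=F
test 3 (c=1, h=5, q=1) fires B1->T; hits B1=T
test 4 (c=1, h=4, q=1) fires B1->T; hits B1=T
test 5 (c=0, h=5, q=3) fires B1->F, B2->F, B4->T; hits B1=F, B2=F, B4=T
test 6 (c=-1, h=5, q=1) fires B1->T; hits B1=T
test 7 (c=3, h=4, q=2) fires B1->F, B2->T, B3->F; hits B1=F, B2=T, B3=F
test 8 (c=1, h=5, q=3) fires B1->F, B2->F, B4->T; hits B1=F, B2=F, B4=T
together the pool reaches 6 outcomes: B1=T, B1=F, B2=T, B2=F, B3=F, B4=T
size 1 is not enough: best union over all size-1 subsets is 3/6
size 2 is not enough: best union over all size-2 subsets is 5/6
at size 3, {1, 3, 5} reaches all 6 outcomes; every lexicographically earlier size-3 subset fails

Answer: 3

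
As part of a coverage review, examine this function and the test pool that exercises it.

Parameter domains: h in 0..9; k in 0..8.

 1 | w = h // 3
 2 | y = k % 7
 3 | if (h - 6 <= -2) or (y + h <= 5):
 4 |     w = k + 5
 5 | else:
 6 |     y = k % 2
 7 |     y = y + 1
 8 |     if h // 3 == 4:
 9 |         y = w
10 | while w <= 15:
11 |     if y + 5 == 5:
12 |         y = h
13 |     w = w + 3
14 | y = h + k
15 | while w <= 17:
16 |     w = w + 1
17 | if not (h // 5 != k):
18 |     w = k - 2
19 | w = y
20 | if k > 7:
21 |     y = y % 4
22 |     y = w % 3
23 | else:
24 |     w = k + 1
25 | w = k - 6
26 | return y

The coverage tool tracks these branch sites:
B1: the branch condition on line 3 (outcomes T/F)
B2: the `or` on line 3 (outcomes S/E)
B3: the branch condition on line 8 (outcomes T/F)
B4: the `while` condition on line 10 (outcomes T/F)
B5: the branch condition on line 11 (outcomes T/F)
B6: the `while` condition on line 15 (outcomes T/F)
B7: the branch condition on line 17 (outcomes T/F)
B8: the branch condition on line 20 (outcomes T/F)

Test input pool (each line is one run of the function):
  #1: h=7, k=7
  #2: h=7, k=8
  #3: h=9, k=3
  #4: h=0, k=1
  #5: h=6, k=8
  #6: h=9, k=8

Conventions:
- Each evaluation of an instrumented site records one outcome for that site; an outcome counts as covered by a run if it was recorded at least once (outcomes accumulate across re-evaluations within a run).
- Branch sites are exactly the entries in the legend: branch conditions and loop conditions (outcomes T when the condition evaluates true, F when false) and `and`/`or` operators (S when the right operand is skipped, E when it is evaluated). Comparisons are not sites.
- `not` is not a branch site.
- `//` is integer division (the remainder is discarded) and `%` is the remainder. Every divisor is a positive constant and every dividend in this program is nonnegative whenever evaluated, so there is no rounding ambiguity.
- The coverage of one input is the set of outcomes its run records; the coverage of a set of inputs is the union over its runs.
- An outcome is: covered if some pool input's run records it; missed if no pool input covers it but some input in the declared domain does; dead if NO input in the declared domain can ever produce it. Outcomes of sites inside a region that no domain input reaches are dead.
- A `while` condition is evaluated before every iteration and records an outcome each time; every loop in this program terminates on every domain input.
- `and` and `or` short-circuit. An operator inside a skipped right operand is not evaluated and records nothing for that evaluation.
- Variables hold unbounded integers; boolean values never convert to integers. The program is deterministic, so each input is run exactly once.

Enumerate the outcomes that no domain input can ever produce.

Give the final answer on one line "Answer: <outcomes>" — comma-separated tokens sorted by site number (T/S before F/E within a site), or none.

sweeping the full domain (90 inputs) for each outcome:
  B3=T: zero occurrences over every domain input -> dead
  reachable outcomes have witnesses, e.g. B1=T (e.g. h=0, k=0), B1=F (e.g. h=5, k=1), B2=S (e.g. h=0, k=0), B2=E (e.g. h=5, k=0)

Answer: B3=T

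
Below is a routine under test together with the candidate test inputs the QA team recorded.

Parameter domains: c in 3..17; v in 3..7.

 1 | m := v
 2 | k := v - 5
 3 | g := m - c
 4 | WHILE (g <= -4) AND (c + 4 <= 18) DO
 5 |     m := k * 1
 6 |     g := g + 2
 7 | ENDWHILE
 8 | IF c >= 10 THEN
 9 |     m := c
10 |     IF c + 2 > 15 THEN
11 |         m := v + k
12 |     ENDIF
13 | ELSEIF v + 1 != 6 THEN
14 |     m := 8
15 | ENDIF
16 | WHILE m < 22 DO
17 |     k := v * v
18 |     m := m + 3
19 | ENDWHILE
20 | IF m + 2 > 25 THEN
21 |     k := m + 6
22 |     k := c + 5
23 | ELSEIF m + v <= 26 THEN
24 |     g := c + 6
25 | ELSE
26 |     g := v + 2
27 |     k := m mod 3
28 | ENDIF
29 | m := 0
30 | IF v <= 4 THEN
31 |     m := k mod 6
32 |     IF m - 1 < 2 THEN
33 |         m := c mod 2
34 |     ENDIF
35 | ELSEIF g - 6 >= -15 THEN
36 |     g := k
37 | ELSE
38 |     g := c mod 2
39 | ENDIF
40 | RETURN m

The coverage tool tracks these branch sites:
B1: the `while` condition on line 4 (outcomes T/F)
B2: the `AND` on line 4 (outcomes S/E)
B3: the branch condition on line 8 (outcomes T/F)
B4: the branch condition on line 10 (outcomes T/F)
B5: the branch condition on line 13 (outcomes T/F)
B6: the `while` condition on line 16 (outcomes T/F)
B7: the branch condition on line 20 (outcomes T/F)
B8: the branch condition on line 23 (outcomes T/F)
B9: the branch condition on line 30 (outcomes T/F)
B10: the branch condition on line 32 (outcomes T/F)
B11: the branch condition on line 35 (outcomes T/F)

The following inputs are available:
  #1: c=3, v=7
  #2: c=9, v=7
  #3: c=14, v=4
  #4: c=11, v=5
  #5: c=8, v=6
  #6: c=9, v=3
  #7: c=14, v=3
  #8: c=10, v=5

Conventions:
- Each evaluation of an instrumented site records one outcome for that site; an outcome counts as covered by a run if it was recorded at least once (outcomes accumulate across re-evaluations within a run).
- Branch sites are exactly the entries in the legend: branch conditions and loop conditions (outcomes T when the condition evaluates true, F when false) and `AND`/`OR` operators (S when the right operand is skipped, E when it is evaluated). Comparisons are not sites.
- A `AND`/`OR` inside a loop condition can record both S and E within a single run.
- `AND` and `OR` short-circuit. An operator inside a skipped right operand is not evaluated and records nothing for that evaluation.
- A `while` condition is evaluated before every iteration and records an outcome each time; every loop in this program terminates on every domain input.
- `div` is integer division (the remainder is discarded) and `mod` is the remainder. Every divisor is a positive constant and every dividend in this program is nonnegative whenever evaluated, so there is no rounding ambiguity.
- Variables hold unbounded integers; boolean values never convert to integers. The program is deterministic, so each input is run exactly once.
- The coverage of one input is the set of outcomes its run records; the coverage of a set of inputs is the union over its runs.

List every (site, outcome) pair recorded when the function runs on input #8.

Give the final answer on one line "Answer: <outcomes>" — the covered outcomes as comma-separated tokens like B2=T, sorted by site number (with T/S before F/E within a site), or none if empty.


Running input #8 (c=10, v=5), event by event:
  B2->E, B1->T, B2->S, B1->F, B3->T, B4->F, B6->T, B6->T, B6->T, B6->T
  B6->F, B7->F, B8->F, B9->F, B11->T
distinct outcomes covered: B1=T, B1=F, B2=S, B2=E, B3=T, B4=F, B6=T, B6=F, B7=F, B8=F, B9=F, B11=T
Answer: B1=T, B1=F, B2=S, B2=E, B3=T, B4=F, B6=T, B6=F, B7=F, B8=F, B9=F, B11=T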